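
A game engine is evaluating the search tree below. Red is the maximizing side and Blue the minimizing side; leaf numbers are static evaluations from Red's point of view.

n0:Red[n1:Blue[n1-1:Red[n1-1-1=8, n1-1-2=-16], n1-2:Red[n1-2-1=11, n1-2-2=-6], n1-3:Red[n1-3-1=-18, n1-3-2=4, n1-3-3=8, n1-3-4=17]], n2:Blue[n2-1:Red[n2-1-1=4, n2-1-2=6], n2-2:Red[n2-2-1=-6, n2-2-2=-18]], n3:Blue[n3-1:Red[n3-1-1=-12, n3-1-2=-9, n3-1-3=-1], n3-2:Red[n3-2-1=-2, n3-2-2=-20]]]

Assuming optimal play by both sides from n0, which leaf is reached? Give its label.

n1-1-1

n1-1 (Red): max(8, -16) = 8
n1-2 (Red): max(11, -6) = 11
n1-3 (Red): max(-18, 4, 8, 17) = 17
n1 (Blue): min(8, 11, 17) = 8
n2-1 (Red): max(4, 6) = 6
n2-2 (Red): max(-6, -18) = -6
n2 (Blue): min(6, -6) = -6
n3-1 (Red): max(-12, -9, -1) = -1
n3-2 (Red): max(-2, -20) = -2
n3 (Blue): min(-1, -2) = -2
n0 (Red): max(8, -6, -2) = 8
At n0, Red picks n1 (highest: 8).
At n1, Blue picks n1-1 (lowest: 8).
At n1-1, Red picks n1-1-1 (highest: 8).
Terminal value 8.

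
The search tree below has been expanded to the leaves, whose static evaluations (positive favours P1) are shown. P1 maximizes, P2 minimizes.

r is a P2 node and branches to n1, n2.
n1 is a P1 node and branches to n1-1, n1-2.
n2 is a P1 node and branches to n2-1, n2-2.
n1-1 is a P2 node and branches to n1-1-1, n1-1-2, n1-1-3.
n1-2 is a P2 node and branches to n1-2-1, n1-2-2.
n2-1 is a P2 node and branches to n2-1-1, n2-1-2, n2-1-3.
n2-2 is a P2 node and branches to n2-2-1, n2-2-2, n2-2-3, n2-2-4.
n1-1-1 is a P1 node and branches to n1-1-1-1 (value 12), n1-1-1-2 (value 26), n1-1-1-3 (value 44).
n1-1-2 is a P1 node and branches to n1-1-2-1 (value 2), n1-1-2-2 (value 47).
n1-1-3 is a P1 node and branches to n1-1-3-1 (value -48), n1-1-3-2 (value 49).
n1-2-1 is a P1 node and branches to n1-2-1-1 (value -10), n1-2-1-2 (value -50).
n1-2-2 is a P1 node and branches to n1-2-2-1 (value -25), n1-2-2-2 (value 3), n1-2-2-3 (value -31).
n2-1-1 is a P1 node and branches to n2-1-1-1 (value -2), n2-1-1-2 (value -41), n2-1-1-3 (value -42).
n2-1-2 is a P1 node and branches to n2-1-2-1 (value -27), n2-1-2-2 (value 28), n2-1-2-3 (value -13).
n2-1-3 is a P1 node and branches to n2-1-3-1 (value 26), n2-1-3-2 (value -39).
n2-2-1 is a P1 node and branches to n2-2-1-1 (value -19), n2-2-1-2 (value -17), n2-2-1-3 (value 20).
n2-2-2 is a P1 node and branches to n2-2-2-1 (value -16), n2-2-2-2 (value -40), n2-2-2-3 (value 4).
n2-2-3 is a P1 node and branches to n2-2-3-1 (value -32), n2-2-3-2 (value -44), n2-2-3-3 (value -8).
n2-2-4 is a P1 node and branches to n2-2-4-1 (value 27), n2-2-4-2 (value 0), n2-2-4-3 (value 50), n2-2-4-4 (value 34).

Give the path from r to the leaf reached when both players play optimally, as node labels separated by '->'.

n1-1-1 (P1): max(12, 26, 44) = 44
n1-1-2 (P1): max(2, 47) = 47
n1-1-3 (P1): max(-48, 49) = 49
n1-1 (P2): min(44, 47, 49) = 44
n1-2-1 (P1): max(-10, -50) = -10
n1-2-2 (P1): max(-25, 3, -31) = 3
n1-2 (P2): min(-10, 3) = -10
n1 (P1): max(44, -10) = 44
n2-1-1 (P1): max(-2, -41, -42) = -2
n2-1-2 (P1): max(-27, 28, -13) = 28
n2-1-3 (P1): max(26, -39) = 26
n2-1 (P2): min(-2, 28, 26) = -2
n2-2-1 (P1): max(-19, -17, 20) = 20
n2-2-2 (P1): max(-16, -40, 4) = 4
n2-2-3 (P1): max(-32, -44, -8) = -8
n2-2-4 (P1): max(27, 0, 50, 34) = 50
n2-2 (P2): min(20, 4, -8, 50) = -8
n2 (P1): max(-2, -8) = -2
r (P2): min(44, -2) = -2
At r, P2 picks n2 (lowest: -2).
At n2, P1 picks n2-1 (highest: -2).
At n2-1, P2 picks n2-1-1 (lowest: -2).
At n2-1-1, P1 picks n2-1-1-1 (highest: -2).
Terminal value -2.

r -> n2 -> n2-1 -> n2-1-1 -> n2-1-1-1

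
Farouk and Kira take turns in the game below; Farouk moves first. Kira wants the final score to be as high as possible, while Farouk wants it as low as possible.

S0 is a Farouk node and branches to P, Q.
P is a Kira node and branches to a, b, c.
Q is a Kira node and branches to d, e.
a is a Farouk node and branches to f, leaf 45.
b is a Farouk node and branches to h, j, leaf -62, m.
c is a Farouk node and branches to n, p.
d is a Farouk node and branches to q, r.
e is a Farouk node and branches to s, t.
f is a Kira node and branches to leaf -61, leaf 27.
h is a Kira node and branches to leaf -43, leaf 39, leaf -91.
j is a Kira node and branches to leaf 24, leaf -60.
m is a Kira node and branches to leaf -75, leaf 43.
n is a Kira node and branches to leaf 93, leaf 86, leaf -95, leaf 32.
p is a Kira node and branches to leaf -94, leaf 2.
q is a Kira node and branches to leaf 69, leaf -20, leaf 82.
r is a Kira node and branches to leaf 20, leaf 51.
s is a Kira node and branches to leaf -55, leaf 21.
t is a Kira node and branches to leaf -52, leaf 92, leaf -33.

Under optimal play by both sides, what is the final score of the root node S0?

f (Kira): max(-61, 27) = 27
a (Farouk): min(27, 45) = 27
h (Kira): max(-43, 39, -91) = 39
j (Kira): max(24, -60) = 24
m (Kira): max(-75, 43) = 43
b (Farouk): min(39, 24, -62, 43) = -62
n (Kira): max(93, 86, -95, 32) = 93
p (Kira): max(-94, 2) = 2
c (Farouk): min(93, 2) = 2
P (Kira): max(27, -62, 2) = 27
q (Kira): max(69, -20, 82) = 82
r (Kira): max(20, 51) = 51
d (Farouk): min(82, 51) = 51
s (Kira): max(-55, 21) = 21
t (Kira): max(-52, 92, -33) = 92
e (Farouk): min(21, 92) = 21
Q (Kira): max(51, 21) = 51
S0 (Farouk): min(27, 51) = 27

27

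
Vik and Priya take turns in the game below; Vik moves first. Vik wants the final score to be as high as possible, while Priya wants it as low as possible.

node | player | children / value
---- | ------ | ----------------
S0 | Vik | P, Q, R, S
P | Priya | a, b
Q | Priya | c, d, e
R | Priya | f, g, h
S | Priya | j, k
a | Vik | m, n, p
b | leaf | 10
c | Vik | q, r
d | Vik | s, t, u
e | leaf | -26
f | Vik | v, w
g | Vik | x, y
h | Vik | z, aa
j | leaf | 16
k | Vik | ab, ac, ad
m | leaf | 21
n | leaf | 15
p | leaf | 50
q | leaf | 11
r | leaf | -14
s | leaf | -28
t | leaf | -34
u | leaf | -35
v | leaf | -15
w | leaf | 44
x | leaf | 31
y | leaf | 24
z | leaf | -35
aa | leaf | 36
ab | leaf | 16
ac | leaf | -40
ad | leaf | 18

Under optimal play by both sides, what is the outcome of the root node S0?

a (Vik): max(21, 15, 50) = 50
P (Priya): min(50, 10) = 10
c (Vik): max(11, -14) = 11
d (Vik): max(-28, -34, -35) = -28
Q (Priya): min(11, -28, -26) = -28
f (Vik): max(-15, 44) = 44
g (Vik): max(31, 24) = 31
h (Vik): max(-35, 36) = 36
R (Priya): min(44, 31, 36) = 31
k (Vik): max(16, -40, 18) = 18
S (Priya): min(16, 18) = 16
S0 (Vik): max(10, -28, 31, 16) = 31

31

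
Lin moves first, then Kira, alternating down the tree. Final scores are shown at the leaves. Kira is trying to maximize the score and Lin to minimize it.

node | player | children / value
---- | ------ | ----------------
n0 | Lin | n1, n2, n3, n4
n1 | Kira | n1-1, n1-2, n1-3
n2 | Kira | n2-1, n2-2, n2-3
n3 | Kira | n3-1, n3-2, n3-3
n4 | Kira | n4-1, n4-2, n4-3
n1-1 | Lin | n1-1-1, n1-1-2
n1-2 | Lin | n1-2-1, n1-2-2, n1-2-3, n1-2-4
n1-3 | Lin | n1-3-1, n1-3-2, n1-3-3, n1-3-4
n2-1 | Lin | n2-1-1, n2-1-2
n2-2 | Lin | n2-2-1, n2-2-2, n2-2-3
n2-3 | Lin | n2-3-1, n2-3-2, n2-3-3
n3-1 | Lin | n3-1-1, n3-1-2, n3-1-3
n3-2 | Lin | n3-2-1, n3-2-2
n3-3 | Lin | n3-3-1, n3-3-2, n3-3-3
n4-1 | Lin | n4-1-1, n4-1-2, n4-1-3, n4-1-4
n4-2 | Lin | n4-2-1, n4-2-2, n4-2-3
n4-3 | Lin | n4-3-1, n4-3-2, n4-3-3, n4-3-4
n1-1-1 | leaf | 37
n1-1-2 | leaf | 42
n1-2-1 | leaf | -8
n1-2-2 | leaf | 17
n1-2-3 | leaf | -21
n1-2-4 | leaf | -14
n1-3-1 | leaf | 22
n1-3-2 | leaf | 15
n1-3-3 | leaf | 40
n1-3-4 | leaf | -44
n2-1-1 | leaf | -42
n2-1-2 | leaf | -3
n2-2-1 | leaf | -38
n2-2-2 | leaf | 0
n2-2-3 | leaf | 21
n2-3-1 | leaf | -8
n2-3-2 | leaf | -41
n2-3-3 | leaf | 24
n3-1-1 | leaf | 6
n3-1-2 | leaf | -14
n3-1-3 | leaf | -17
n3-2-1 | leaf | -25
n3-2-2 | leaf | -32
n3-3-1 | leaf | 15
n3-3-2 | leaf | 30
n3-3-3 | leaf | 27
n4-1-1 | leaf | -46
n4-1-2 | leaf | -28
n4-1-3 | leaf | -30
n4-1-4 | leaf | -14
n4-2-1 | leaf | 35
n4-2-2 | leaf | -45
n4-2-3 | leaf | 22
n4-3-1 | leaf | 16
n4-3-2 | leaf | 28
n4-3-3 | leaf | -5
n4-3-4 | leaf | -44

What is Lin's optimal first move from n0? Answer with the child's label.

n4

n1-1 (Lin): min(37, 42) = 37
n1-2 (Lin): min(-8, 17, -21, -14) = -21
n1-3 (Lin): min(22, 15, 40, -44) = -44
n1 (Kira): max(37, -21, -44) = 37
n2-1 (Lin): min(-42, -3) = -42
n2-2 (Lin): min(-38, 0, 21) = -38
n2-3 (Lin): min(-8, -41, 24) = -41
n2 (Kira): max(-42, -38, -41) = -38
n3-1 (Lin): min(6, -14, -17) = -17
n3-2 (Lin): min(-25, -32) = -32
n3-3 (Lin): min(15, 30, 27) = 15
n3 (Kira): max(-17, -32, 15) = 15
n4-1 (Lin): min(-46, -28, -30, -14) = -46
n4-2 (Lin): min(35, -45, 22) = -45
n4-3 (Lin): min(16, 28, -5, -44) = -44
n4 (Kira): max(-46, -45, -44) = -44
n0 (Lin): min(37, -38, 15, -44) = -44
Lin at n0 wants the lowest of {n1=37, n2=-38, n3=15, n4=-44}, so chooses n4.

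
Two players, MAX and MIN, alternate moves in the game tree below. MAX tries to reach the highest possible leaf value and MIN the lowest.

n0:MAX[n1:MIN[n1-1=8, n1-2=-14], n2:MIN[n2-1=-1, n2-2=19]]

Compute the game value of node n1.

-14

n1 (MIN): min(8, -14) = -14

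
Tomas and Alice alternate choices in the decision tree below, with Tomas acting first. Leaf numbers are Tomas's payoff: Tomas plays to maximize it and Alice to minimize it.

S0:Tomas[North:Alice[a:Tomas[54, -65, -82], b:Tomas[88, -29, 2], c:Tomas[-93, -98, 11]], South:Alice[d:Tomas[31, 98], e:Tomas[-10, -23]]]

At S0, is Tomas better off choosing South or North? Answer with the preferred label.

North

d (Tomas): max(31, 98) = 98
e (Tomas): max(-10, -23) = -10
South (Alice): min(98, -10) = -10
a (Tomas): max(54, -65, -82) = 54
b (Tomas): max(88, -29, 2) = 88
c (Tomas): max(-93, -98, 11) = 11
North (Alice): min(54, 88, 11) = 11
Tomas prefers the higher value; South=-10, North=11. North is better since 11 > -10.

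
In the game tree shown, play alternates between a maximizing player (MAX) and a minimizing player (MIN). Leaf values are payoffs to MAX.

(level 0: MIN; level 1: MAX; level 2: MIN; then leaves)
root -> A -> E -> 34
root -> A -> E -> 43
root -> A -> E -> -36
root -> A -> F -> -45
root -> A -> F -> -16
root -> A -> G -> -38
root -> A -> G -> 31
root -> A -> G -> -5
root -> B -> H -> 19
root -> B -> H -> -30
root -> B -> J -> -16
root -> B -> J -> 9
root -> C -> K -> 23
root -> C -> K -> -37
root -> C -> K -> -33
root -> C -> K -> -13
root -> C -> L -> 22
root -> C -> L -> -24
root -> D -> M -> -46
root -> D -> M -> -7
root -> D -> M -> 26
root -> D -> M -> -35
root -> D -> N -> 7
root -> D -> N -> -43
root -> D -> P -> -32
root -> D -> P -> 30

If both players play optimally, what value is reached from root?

-36

E (MIN): min(34, 43, -36) = -36
F (MIN): min(-45, -16) = -45
G (MIN): min(-38, 31, -5) = -38
A (MAX): max(-36, -45, -38) = -36
H (MIN): min(19, -30) = -30
J (MIN): min(-16, 9) = -16
B (MAX): max(-30, -16) = -16
K (MIN): min(23, -37, -33, -13) = -37
L (MIN): min(22, -24) = -24
C (MAX): max(-37, -24) = -24
M (MIN): min(-46, -7, 26, -35) = -46
N (MIN): min(7, -43) = -43
P (MIN): min(-32, 30) = -32
D (MAX): max(-46, -43, -32) = -32
root (MIN): min(-36, -16, -24, -32) = -36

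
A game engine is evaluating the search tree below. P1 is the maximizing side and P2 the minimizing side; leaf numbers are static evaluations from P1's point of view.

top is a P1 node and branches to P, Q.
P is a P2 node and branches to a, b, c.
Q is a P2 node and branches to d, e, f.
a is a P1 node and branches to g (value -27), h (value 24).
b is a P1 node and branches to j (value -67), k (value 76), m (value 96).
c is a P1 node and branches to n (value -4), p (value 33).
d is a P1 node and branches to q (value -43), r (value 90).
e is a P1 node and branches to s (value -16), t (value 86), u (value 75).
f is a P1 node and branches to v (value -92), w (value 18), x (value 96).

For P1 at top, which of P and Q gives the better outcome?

Q

a (P1): max(-27, 24) = 24
b (P1): max(-67, 76, 96) = 96
c (P1): max(-4, 33) = 33
P (P2): min(24, 96, 33) = 24
d (P1): max(-43, 90) = 90
e (P1): max(-16, 86, 75) = 86
f (P1): max(-92, 18, 96) = 96
Q (P2): min(90, 86, 96) = 86
P1 prefers the higher value; P=24, Q=86. Q is better since 86 > 24.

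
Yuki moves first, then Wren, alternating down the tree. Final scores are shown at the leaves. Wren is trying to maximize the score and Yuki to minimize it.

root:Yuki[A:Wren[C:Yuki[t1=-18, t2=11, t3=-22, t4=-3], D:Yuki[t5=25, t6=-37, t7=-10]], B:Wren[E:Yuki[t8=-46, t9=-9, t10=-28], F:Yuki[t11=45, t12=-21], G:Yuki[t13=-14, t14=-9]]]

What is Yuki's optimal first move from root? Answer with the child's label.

C (Yuki): min(-18, 11, -22, -3) = -22
D (Yuki): min(25, -37, -10) = -37
A (Wren): max(-22, -37) = -22
E (Yuki): min(-46, -9, -28) = -46
F (Yuki): min(45, -21) = -21
G (Yuki): min(-14, -9) = -14
B (Wren): max(-46, -21, -14) = -14
root (Yuki): min(-22, -14) = -22
Yuki at root wants the lowest of {A=-22, B=-14}, so chooses A.

A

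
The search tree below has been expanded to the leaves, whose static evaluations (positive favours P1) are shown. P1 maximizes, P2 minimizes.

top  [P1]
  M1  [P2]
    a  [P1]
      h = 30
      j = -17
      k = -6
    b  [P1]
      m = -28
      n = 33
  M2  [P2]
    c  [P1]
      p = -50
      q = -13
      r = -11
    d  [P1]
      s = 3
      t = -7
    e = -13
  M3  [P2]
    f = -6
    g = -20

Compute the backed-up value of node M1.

a (P1): max(30, -17, -6) = 30
b (P1): max(-28, 33) = 33
M1 (P2): min(30, 33) = 30

30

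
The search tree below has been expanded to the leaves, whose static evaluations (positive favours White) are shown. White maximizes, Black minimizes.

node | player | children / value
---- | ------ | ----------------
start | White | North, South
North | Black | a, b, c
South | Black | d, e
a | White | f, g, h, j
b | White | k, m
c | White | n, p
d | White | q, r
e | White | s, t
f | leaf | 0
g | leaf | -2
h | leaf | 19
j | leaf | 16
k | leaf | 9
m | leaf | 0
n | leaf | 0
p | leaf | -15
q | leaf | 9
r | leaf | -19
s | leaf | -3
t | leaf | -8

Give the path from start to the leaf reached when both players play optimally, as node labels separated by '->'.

a (White): max(0, -2, 19, 16) = 19
b (White): max(9, 0) = 9
c (White): max(0, -15) = 0
North (Black): min(19, 9, 0) = 0
d (White): max(9, -19) = 9
e (White): max(-3, -8) = -3
South (Black): min(9, -3) = -3
start (White): max(0, -3) = 0
At start, White picks North (highest: 0).
At North, Black picks c (lowest: 0).
At c, White picks n (highest: 0).
Terminal value 0.

start -> North -> c -> n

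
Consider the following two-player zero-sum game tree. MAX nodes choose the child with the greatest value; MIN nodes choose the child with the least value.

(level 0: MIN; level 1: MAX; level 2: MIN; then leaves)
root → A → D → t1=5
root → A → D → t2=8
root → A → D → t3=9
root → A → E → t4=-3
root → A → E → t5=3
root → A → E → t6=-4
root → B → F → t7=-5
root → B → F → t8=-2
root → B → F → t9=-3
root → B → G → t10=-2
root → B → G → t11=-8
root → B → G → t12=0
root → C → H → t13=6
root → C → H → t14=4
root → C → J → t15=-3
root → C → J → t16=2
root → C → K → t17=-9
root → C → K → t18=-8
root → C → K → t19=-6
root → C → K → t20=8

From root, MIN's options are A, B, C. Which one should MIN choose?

B

D (MIN): min(5, 8, 9) = 5
E (MIN): min(-3, 3, -4) = -4
A (MAX): max(5, -4) = 5
F (MIN): min(-5, -2, -3) = -5
G (MIN): min(-2, -8, 0) = -8
B (MAX): max(-5, -8) = -5
H (MIN): min(6, 4) = 4
J (MIN): min(-3, 2) = -3
K (MIN): min(-9, -8, -6, 8) = -9
C (MAX): max(4, -3, -9) = 4
root (MIN): min(5, -5, 4) = -5
MIN at root wants the lowest of {A=5, B=-5, C=4}, so chooses B.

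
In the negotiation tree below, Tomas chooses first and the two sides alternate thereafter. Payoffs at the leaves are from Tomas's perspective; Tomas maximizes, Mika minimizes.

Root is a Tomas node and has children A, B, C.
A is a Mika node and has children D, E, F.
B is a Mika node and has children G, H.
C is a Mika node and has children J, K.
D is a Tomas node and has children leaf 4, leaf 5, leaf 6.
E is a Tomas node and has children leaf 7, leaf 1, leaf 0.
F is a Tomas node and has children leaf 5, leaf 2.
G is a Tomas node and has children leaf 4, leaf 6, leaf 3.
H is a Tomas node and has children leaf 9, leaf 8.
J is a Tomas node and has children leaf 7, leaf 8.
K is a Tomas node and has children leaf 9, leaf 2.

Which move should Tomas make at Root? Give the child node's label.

D (Tomas): max(4, 5, 6) = 6
E (Tomas): max(7, 1, 0) = 7
F (Tomas): max(5, 2) = 5
A (Mika): min(6, 7, 5) = 5
G (Tomas): max(4, 6, 3) = 6
H (Tomas): max(9, 8) = 9
B (Mika): min(6, 9) = 6
J (Tomas): max(7, 8) = 8
K (Tomas): max(9, 2) = 9
C (Mika): min(8, 9) = 8
Root (Tomas): max(5, 6, 8) = 8
Tomas at Root wants the highest of {A=5, B=6, C=8}, so chooses C.

C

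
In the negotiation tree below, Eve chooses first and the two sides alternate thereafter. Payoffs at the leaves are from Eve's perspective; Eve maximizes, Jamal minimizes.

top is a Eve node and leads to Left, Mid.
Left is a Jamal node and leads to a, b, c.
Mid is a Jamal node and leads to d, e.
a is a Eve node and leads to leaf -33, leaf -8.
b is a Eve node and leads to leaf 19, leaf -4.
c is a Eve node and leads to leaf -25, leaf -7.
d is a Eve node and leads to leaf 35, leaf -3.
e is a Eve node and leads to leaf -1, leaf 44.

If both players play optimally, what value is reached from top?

a (Eve): max(-33, -8) = -8
b (Eve): max(19, -4) = 19
c (Eve): max(-25, -7) = -7
Left (Jamal): min(-8, 19, -7) = -8
d (Eve): max(35, -3) = 35
e (Eve): max(-1, 44) = 44
Mid (Jamal): min(35, 44) = 35
top (Eve): max(-8, 35) = 35

35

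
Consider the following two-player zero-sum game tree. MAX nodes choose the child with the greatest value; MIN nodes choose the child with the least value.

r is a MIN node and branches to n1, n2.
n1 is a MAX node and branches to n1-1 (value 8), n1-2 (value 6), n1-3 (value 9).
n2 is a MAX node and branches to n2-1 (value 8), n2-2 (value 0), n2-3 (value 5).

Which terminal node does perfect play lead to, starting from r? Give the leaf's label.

n2-1

n1 (MAX): max(8, 6, 9) = 9
n2 (MAX): max(8, 0, 5) = 8
r (MIN): min(9, 8) = 8
At r, MIN picks n2 (lowest: 8).
At n2, MAX picks n2-1 (highest: 8).
Terminal value 8.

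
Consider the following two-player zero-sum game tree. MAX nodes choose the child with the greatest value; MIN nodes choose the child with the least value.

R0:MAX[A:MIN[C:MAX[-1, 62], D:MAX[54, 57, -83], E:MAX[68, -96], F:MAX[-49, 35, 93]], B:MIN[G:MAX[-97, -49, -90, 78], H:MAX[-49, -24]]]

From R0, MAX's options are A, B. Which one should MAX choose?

C (MAX): max(-1, 62) = 62
D (MAX): max(54, 57, -83) = 57
E (MAX): max(68, -96) = 68
F (MAX): max(-49, 35, 93) = 93
A (MIN): min(62, 57, 68, 93) = 57
G (MAX): max(-97, -49, -90, 78) = 78
H (MAX): max(-49, -24) = -24
B (MIN): min(78, -24) = -24
R0 (MAX): max(57, -24) = 57
MAX at R0 wants the highest of {A=57, B=-24}, so chooses A.

A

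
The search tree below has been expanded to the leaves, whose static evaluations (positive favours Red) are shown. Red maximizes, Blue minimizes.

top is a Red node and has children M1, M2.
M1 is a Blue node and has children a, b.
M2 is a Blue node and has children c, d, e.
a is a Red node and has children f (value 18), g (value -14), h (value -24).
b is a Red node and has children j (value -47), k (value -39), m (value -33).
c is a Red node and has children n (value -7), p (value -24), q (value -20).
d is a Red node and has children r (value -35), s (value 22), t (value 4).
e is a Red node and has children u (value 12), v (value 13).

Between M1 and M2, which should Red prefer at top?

a (Red): max(18, -14, -24) = 18
b (Red): max(-47, -39, -33) = -33
M1 (Blue): min(18, -33) = -33
c (Red): max(-7, -24, -20) = -7
d (Red): max(-35, 22, 4) = 22
e (Red): max(12, 13) = 13
M2 (Blue): min(-7, 22, 13) = -7
Red prefers the higher value; M1=-33, M2=-7. M2 is better since -7 > -33.

M2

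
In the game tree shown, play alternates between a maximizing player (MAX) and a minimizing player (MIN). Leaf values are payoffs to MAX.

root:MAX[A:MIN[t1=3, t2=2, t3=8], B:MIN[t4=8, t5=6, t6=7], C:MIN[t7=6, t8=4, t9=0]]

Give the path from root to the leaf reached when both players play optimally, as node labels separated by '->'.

A (MIN): min(3, 2, 8) = 2
B (MIN): min(8, 6, 7) = 6
C (MIN): min(6, 4, 0) = 0
root (MAX): max(2, 6, 0) = 6
At root, MAX picks B (highest: 6).
At B, MIN picks t5 (lowest: 6).
Terminal value 6.

root -> B -> t5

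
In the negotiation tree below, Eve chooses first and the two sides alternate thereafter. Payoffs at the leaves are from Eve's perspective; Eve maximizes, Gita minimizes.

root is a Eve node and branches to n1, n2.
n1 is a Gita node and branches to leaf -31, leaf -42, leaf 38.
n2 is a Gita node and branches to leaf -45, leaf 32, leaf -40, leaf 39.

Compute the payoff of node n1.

-42

n1 (Gita): min(-31, -42, 38) = -42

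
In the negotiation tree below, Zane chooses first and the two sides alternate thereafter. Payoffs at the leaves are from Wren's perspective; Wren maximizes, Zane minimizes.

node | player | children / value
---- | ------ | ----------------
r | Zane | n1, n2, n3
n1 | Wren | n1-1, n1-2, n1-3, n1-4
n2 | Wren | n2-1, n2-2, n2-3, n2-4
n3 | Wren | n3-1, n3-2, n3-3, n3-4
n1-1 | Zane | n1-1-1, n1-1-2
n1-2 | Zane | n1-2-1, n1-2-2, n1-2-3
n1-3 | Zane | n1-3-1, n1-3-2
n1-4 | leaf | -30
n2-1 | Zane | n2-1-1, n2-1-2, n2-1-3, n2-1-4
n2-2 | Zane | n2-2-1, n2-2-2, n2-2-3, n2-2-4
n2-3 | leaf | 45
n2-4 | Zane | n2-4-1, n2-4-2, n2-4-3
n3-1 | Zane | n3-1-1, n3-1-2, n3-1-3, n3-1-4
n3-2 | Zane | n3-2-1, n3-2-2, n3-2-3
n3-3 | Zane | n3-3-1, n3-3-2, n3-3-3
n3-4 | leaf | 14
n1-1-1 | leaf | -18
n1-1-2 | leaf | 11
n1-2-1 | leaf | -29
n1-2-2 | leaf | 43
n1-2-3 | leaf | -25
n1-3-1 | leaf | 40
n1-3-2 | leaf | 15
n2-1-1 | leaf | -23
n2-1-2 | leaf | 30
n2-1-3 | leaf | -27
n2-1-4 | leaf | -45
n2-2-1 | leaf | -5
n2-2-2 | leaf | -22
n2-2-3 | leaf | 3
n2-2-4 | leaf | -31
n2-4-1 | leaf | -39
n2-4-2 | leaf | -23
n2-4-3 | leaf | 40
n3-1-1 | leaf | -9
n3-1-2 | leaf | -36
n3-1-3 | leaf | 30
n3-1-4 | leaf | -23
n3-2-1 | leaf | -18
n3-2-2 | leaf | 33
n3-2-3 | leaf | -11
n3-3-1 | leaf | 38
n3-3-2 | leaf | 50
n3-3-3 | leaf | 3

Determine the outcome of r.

n1-1 (Zane): min(-18, 11) = -18
n1-2 (Zane): min(-29, 43, -25) = -29
n1-3 (Zane): min(40, 15) = 15
n1 (Wren): max(-18, -29, 15, -30) = 15
n2-1 (Zane): min(-23, 30, -27, -45) = -45
n2-2 (Zane): min(-5, -22, 3, -31) = -31
n2-4 (Zane): min(-39, -23, 40) = -39
n2 (Wren): max(-45, -31, 45, -39) = 45
n3-1 (Zane): min(-9, -36, 30, -23) = -36
n3-2 (Zane): min(-18, 33, -11) = -18
n3-3 (Zane): min(38, 50, 3) = 3
n3 (Wren): max(-36, -18, 3, 14) = 14
r (Zane): min(15, 45, 14) = 14

14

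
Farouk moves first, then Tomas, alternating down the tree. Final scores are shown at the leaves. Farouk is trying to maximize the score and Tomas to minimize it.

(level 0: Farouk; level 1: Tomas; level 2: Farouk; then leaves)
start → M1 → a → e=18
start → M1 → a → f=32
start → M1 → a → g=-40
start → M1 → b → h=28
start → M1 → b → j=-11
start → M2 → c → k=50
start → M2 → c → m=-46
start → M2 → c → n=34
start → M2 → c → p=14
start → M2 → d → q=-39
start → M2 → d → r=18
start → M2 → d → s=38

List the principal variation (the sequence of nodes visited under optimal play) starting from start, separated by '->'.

a (Farouk): max(18, 32, -40) = 32
b (Farouk): max(28, -11) = 28
M1 (Tomas): min(32, 28) = 28
c (Farouk): max(50, -46, 34, 14) = 50
d (Farouk): max(-39, 18, 38) = 38
M2 (Tomas): min(50, 38) = 38
start (Farouk): max(28, 38) = 38
At start, Farouk picks M2 (highest: 38).
At M2, Tomas picks d (lowest: 38).
At d, Farouk picks s (highest: 38).
Terminal value 38.

start -> M2 -> d -> s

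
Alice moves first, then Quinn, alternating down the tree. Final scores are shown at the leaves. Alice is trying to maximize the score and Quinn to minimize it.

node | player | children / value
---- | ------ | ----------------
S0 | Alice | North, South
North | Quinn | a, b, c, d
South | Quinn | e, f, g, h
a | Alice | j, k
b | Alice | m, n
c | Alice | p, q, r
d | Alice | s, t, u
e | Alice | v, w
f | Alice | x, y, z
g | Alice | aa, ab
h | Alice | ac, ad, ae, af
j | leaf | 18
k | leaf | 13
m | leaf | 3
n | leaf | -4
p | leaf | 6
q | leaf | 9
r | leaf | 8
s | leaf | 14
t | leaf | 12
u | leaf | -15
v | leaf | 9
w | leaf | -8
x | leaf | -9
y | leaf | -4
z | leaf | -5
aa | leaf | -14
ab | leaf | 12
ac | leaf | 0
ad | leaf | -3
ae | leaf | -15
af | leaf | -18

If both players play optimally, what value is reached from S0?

a (Alice): max(18, 13) = 18
b (Alice): max(3, -4) = 3
c (Alice): max(6, 9, 8) = 9
d (Alice): max(14, 12, -15) = 14
North (Quinn): min(18, 3, 9, 14) = 3
e (Alice): max(9, -8) = 9
f (Alice): max(-9, -4, -5) = -4
g (Alice): max(-14, 12) = 12
h (Alice): max(0, -3, -15, -18) = 0
South (Quinn): min(9, -4, 12, 0) = -4
S0 (Alice): max(3, -4) = 3

3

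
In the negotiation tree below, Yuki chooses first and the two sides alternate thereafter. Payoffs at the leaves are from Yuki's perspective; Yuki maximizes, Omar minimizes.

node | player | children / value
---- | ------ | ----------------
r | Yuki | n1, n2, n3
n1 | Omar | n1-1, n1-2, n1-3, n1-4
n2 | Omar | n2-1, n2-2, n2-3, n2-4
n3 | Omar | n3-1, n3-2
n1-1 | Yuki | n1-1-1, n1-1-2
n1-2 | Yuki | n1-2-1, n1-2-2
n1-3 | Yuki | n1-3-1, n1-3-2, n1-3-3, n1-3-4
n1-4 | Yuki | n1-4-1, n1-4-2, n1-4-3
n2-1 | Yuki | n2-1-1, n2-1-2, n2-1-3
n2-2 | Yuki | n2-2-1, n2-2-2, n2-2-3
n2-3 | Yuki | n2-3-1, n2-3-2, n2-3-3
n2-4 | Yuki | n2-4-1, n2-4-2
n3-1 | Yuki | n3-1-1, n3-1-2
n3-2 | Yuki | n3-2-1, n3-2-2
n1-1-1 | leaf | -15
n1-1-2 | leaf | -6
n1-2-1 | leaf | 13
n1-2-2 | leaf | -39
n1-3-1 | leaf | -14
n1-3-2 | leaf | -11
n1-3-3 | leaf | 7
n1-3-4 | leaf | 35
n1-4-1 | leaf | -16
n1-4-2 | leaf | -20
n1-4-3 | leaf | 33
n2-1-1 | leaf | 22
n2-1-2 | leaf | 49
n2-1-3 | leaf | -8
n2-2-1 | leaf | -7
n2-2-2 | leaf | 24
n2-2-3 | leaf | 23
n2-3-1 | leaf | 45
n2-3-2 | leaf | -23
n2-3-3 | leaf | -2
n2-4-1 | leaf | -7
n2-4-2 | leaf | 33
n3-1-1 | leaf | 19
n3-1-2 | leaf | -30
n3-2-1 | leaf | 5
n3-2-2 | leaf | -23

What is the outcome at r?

n1-1 (Yuki): max(-15, -6) = -6
n1-2 (Yuki): max(13, -39) = 13
n1-3 (Yuki): max(-14, -11, 7, 35) = 35
n1-4 (Yuki): max(-16, -20, 33) = 33
n1 (Omar): min(-6, 13, 35, 33) = -6
n2-1 (Yuki): max(22, 49, -8) = 49
n2-2 (Yuki): max(-7, 24, 23) = 24
n2-3 (Yuki): max(45, -23, -2) = 45
n2-4 (Yuki): max(-7, 33) = 33
n2 (Omar): min(49, 24, 45, 33) = 24
n3-1 (Yuki): max(19, -30) = 19
n3-2 (Yuki): max(5, -23) = 5
n3 (Omar): min(19, 5) = 5
r (Yuki): max(-6, 24, 5) = 24

24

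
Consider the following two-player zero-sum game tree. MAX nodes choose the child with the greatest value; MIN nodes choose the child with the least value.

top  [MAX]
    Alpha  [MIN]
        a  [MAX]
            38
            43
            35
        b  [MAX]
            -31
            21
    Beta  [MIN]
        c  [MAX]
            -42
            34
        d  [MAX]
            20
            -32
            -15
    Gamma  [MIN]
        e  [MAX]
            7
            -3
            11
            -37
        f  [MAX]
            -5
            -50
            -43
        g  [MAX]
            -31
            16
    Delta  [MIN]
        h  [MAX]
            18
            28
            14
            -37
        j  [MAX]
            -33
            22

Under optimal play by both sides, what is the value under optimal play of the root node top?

a (MAX): max(38, 43, 35) = 43
b (MAX): max(-31, 21) = 21
Alpha (MIN): min(43, 21) = 21
c (MAX): max(-42, 34) = 34
d (MAX): max(20, -32, -15) = 20
Beta (MIN): min(34, 20) = 20
e (MAX): max(7, -3, 11, -37) = 11
f (MAX): max(-5, -50, -43) = -5
g (MAX): max(-31, 16) = 16
Gamma (MIN): min(11, -5, 16) = -5
h (MAX): max(18, 28, 14, -37) = 28
j (MAX): max(-33, 22) = 22
Delta (MIN): min(28, 22) = 22
top (MAX): max(21, 20, -5, 22) = 22

22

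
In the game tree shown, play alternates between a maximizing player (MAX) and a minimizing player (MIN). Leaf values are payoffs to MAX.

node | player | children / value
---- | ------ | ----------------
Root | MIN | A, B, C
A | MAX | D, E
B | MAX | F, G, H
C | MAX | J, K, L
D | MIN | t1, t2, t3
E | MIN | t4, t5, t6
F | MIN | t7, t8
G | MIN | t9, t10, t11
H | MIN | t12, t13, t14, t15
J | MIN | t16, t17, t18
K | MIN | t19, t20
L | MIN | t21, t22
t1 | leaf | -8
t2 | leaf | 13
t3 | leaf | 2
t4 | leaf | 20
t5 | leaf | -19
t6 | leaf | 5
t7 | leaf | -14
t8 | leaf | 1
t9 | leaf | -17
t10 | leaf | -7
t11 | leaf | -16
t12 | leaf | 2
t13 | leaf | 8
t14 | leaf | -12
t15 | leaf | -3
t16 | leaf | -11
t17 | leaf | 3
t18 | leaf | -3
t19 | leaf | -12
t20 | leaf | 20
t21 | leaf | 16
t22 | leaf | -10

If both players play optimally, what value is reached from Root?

-12

D (MIN): min(-8, 13, 2) = -8
E (MIN): min(20, -19, 5) = -19
A (MAX): max(-8, -19) = -8
F (MIN): min(-14, 1) = -14
G (MIN): min(-17, -7, -16) = -17
H (MIN): min(2, 8, -12, -3) = -12
B (MAX): max(-14, -17, -12) = -12
J (MIN): min(-11, 3, -3) = -11
K (MIN): min(-12, 20) = -12
L (MIN): min(16, -10) = -10
C (MAX): max(-11, -12, -10) = -10
Root (MIN): min(-8, -12, -10) = -12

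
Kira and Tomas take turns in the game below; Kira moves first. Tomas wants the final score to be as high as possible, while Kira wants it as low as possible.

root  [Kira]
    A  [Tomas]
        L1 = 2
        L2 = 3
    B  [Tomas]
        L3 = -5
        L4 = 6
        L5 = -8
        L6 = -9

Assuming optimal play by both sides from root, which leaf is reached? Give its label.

A (Tomas): max(2, 3) = 3
B (Tomas): max(-5, 6, -8, -9) = 6
root (Kira): min(3, 6) = 3
At root, Kira picks A (lowest: 3).
At A, Tomas picks L2 (highest: 3).
Terminal value 3.

L2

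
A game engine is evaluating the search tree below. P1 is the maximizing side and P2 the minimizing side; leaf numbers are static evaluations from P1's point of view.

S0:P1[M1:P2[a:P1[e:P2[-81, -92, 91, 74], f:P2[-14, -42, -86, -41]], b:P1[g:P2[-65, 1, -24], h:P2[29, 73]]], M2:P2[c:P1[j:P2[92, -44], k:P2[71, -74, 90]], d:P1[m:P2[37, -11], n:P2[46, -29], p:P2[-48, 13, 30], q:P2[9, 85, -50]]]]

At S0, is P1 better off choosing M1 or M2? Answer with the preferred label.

M2

e (P2): min(-81, -92, 91, 74) = -92
f (P2): min(-14, -42, -86, -41) = -86
a (P1): max(-92, -86) = -86
g (P2): min(-65, 1, -24) = -65
h (P2): min(29, 73) = 29
b (P1): max(-65, 29) = 29
M1 (P2): min(-86, 29) = -86
j (P2): min(92, -44) = -44
k (P2): min(71, -74, 90) = -74
c (P1): max(-44, -74) = -44
m (P2): min(37, -11) = -11
n (P2): min(46, -29) = -29
p (P2): min(-48, 13, 30) = -48
q (P2): min(9, 85, -50) = -50
d (P1): max(-11, -29, -48, -50) = -11
M2 (P2): min(-44, -11) = -44
P1 prefers the higher value; M1=-86, M2=-44. M2 is better since -44 > -86.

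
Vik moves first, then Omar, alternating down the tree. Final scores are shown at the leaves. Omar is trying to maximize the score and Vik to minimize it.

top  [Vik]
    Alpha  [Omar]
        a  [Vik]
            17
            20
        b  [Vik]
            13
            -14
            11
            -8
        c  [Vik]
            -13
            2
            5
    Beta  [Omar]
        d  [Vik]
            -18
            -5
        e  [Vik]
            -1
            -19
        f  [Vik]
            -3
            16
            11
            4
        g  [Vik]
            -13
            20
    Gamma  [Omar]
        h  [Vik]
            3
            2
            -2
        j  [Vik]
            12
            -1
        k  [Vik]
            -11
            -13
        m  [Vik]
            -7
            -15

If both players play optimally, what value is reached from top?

-3

a (Vik): min(17, 20) = 17
b (Vik): min(13, -14, 11, -8) = -14
c (Vik): min(-13, 2, 5) = -13
Alpha (Omar): max(17, -14, -13) = 17
d (Vik): min(-18, -5) = -18
e (Vik): min(-1, -19) = -19
f (Vik): min(-3, 16, 11, 4) = -3
g (Vik): min(-13, 20) = -13
Beta (Omar): max(-18, -19, -3, -13) = -3
h (Vik): min(3, 2, -2) = -2
j (Vik): min(12, -1) = -1
k (Vik): min(-11, -13) = -13
m (Vik): min(-7, -15) = -15
Gamma (Omar): max(-2, -1, -13, -15) = -1
top (Vik): min(17, -3, -1) = -3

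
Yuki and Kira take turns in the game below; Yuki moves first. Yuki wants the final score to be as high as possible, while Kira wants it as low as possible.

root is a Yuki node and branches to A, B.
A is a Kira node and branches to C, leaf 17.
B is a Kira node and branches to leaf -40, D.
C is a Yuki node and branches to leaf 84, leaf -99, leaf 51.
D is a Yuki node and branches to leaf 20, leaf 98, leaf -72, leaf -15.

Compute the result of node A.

17

C (Yuki): max(84, -99, 51) = 84
A (Kira): min(84, 17) = 17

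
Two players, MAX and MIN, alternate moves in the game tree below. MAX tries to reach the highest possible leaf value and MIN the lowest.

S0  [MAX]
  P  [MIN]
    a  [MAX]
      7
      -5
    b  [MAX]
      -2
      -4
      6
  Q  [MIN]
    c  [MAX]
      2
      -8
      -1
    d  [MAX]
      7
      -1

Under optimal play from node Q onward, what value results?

c (MAX): max(2, -8, -1) = 2
d (MAX): max(7, -1) = 7
Q (MIN): min(2, 7) = 2

2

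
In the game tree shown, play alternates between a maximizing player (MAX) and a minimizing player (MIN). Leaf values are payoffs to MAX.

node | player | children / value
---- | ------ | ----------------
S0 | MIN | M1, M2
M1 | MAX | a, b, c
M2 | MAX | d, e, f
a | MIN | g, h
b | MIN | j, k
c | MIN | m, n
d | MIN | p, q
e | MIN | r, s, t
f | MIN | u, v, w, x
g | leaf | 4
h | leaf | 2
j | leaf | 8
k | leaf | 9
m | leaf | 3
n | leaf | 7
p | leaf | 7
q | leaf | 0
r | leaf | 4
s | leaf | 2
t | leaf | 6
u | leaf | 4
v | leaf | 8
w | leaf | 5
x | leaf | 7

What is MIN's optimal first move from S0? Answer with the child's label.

a (MIN): min(4, 2) = 2
b (MIN): min(8, 9) = 8
c (MIN): min(3, 7) = 3
M1 (MAX): max(2, 8, 3) = 8
d (MIN): min(7, 0) = 0
e (MIN): min(4, 2, 6) = 2
f (MIN): min(4, 8, 5, 7) = 4
M2 (MAX): max(0, 2, 4) = 4
S0 (MIN): min(8, 4) = 4
MIN at S0 wants the lowest of {M1=8, M2=4}, so chooses M2.

M2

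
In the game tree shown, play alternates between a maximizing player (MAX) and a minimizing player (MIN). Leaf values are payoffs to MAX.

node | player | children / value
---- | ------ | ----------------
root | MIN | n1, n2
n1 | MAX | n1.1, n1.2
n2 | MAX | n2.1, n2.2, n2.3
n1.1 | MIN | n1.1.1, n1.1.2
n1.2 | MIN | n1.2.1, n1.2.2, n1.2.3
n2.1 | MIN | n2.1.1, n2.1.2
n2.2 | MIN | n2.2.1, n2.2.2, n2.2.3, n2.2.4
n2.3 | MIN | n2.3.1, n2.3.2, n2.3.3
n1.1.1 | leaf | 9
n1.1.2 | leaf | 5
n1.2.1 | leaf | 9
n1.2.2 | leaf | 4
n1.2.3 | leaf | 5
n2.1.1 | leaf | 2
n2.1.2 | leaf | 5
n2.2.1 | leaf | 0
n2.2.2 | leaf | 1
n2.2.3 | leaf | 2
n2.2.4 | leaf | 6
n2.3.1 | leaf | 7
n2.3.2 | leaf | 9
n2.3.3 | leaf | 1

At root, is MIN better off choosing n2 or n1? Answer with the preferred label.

n2.1 (MIN): min(2, 5) = 2
n2.2 (MIN): min(0, 1, 2, 6) = 0
n2.3 (MIN): min(7, 9, 1) = 1
n2 (MAX): max(2, 0, 1) = 2
n1.1 (MIN): min(9, 5) = 5
n1.2 (MIN): min(9, 4, 5) = 4
n1 (MAX): max(5, 4) = 5
MIN prefers the lower value; n2=2, n1=5. n2 is better since 2 < 5.

n2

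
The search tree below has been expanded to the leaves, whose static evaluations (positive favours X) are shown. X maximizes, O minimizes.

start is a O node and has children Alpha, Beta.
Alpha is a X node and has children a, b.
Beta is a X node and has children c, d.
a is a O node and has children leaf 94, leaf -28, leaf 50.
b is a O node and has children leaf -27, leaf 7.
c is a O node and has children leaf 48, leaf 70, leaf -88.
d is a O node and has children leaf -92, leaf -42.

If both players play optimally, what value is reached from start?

a (O): min(94, -28, 50) = -28
b (O): min(-27, 7) = -27
Alpha (X): max(-28, -27) = -27
c (O): min(48, 70, -88) = -88
d (O): min(-92, -42) = -92
Beta (X): max(-88, -92) = -88
start (O): min(-27, -88) = -88

-88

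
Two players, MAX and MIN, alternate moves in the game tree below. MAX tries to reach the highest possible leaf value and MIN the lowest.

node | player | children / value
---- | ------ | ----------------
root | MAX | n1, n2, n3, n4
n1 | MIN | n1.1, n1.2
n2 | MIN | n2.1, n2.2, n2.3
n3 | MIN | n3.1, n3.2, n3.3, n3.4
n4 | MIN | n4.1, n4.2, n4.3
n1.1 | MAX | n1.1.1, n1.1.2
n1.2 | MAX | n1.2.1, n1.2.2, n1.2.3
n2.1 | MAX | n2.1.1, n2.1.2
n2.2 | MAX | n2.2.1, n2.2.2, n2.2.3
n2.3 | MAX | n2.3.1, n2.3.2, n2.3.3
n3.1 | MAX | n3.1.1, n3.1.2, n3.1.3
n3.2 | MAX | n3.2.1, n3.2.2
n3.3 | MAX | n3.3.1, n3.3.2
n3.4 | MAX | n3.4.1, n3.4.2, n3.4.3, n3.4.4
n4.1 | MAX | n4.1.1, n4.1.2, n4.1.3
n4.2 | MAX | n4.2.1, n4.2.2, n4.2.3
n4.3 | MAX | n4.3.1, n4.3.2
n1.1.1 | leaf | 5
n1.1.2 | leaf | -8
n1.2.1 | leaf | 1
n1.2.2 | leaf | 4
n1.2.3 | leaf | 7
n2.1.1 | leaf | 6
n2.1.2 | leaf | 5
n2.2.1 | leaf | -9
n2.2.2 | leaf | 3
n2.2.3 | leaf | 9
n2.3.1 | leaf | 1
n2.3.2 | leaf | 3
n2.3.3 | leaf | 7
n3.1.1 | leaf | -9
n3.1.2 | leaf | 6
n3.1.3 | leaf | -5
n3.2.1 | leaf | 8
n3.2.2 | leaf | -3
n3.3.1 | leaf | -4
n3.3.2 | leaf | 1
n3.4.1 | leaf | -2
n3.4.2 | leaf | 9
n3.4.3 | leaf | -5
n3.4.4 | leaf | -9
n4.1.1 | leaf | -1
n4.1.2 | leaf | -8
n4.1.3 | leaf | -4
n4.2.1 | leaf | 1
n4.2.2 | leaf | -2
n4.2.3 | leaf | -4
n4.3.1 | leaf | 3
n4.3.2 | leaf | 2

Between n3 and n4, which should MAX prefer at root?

n3

n3.1 (MAX): max(-9, 6, -5) = 6
n3.2 (MAX): max(8, -3) = 8
n3.3 (MAX): max(-4, 1) = 1
n3.4 (MAX): max(-2, 9, -5, -9) = 9
n3 (MIN): min(6, 8, 1, 9) = 1
n4.1 (MAX): max(-1, -8, -4) = -1
n4.2 (MAX): max(1, -2, -4) = 1
n4.3 (MAX): max(3, 2) = 3
n4 (MIN): min(-1, 1, 3) = -1
MAX prefers the higher value; n3=1, n4=-1. n3 is better since 1 > -1.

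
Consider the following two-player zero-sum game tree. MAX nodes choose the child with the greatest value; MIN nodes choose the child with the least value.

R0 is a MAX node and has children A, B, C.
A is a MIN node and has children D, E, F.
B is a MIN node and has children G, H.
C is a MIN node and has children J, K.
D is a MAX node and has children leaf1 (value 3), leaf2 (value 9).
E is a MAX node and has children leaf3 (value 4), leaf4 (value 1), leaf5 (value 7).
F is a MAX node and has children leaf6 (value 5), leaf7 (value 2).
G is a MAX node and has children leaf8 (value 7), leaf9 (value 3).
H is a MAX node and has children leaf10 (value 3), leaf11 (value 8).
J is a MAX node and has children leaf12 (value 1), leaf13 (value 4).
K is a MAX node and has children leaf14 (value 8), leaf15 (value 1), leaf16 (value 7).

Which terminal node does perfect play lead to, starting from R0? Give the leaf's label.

D (MAX): max(3, 9) = 9
E (MAX): max(4, 1, 7) = 7
F (MAX): max(5, 2) = 5
A (MIN): min(9, 7, 5) = 5
G (MAX): max(7, 3) = 7
H (MAX): max(3, 8) = 8
B (MIN): min(7, 8) = 7
J (MAX): max(1, 4) = 4
K (MAX): max(8, 1, 7) = 8
C (MIN): min(4, 8) = 4
R0 (MAX): max(5, 7, 4) = 7
At R0, MAX picks B (highest: 7).
At B, MIN picks G (lowest: 7).
At G, MAX picks leaf8 (highest: 7).
Terminal value 7.

leaf8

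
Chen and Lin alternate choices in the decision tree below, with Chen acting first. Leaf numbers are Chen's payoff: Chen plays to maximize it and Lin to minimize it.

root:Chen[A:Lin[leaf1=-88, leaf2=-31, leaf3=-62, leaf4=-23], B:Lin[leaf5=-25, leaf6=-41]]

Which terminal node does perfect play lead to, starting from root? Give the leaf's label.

leaf6

A (Lin): min(-88, -31, -62, -23) = -88
B (Lin): min(-25, -41) = -41
root (Chen): max(-88, -41) = -41
At root, Chen picks B (highest: -41).
At B, Lin picks leaf6 (lowest: -41).
Terminal value -41.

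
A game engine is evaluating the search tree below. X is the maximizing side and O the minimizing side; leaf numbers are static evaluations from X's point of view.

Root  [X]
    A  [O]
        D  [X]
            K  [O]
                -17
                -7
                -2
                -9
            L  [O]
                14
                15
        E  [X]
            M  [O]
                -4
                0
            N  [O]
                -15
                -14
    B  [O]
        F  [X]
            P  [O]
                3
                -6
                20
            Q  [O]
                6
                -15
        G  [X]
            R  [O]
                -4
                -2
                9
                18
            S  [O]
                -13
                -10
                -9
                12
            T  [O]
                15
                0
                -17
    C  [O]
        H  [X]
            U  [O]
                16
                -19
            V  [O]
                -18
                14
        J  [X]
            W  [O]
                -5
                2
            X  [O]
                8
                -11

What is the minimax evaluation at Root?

-4

K (O): min(-17, -7, -2, -9) = -17
L (O): min(14, 15) = 14
D (X): max(-17, 14) = 14
M (O): min(-4, 0) = -4
N (O): min(-15, -14) = -15
E (X): max(-4, -15) = -4
A (O): min(14, -4) = -4
P (O): min(3, -6, 20) = -6
Q (O): min(6, -15) = -15
F (X): max(-6, -15) = -6
R (O): min(-4, -2, 9, 18) = -4
S (O): min(-13, -10, -9, 12) = -13
T (O): min(15, 0, -17) = -17
G (X): max(-4, -13, -17) = -4
B (O): min(-6, -4) = -6
U (O): min(16, -19) = -19
V (O): min(-18, 14) = -18
H (X): max(-19, -18) = -18
W (O): min(-5, 2) = -5
X (O): min(8, -11) = -11
J (X): max(-5, -11) = -5
C (O): min(-18, -5) = -18
Root (X): max(-4, -6, -18) = -4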